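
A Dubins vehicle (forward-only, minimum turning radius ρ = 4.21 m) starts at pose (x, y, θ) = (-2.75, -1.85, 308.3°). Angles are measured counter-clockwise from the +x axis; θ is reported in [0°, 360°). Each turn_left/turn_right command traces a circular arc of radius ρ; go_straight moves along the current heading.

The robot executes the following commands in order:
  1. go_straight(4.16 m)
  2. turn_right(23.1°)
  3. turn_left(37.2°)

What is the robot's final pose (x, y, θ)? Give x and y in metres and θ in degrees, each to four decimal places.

set_pose: (x, y, θ) = (-2.7500, -1.8500, 308.3000°), ρ = 4.21
go_straight(4.16): x += 4.16·cos θ, y += 4.16·sin θ → (-0.1717, -5.1147, 308.3000°)
turn_right(23.1°): centre at ρ to the right, rotate −23.1° → (0.5871, -6.6201, 285.2000°)
turn_left(37.2°): centre at ρ to the left, rotate +37.2° → (2.0811, -8.8518, 322.4000°)

(2.0811, -8.8518, 322.4000°)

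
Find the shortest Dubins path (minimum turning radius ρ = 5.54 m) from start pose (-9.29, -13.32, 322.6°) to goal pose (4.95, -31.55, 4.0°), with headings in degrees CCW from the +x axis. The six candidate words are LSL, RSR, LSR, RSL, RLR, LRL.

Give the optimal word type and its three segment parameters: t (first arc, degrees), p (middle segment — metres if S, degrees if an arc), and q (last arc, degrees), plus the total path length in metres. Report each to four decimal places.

Let ψ = atan2(Δy, Δx) = atan2(-18.23, 14.24) = -52.0055° be the start→goal bearing.
Normalize: d = |goal − start| / ρ = 23.132456/5.54 = 4.175533, α = (θ_start − ψ) mod 360° = 14.6055° = 0.254915 rad, β = (θ_goal − ψ) mod 360° = 56.0055° = 0.977481 rad.
Common terms: sin α = 0.252163, cos α = 0.967685, sin β = 0.829092, cos β = 0.559113, cos(α−β) = 0.750111, d² = 17.435080. Work in radians in the unit-radius frame; every candidate has L = ρ·(t + p + q).
LSL: p² = 2 + d² − 2cos(α−β) + 2d(sin α − sin β) = 13.116887; p = √p² = 3.621724; φ = atan2(cos β − cos α, d + sin α − sin β) = -0.113052 rad; t = (φ − α) mod 2π = 5.915218 rad, q = (β − φ) mod 2π = 1.090533 rad → L = 5.54·(5.915218 + 3.621724 + 1.090533) = 5.54·10.627476 = 58.876217 m
RSR: p² = 2 + d² − 2cos(α−β) + 2d(sin β − sin α) = 22.752828; p = √p² = 4.769992; φ = atan2(cos α − cos β, d − sin α + sin β) = 0.085760 rad; t = (α − φ) mod 2π = 0.169155 rad, q = (φ − β) mod 2π = 5.391464 rad → L = 5.54·(0.169155 + 4.769992 + 5.391464) = 5.54·10.330611 = 57.231588 m
LSR: p² = d² − 2 + 2cos(α−β) + 2d(sin α + sin β) = 25.964931; p = √p² = 5.095580; φ = atan2(−cos α − cos β, d + sin α + sin β) − atan2(−2, p) = 0.091356 rad; t = (φ − α) mod 2π = 6.119626 rad, q = (φ − β) mod 2π = 5.397060 rad → L = 5.54·(6.119626 + 5.095580 + 5.397060) = 5.54·16.612266 = 92.031951 m
RSL: p² = d² − 2 + 2cos(α−β) − 2d(sin α + sin β) = 7.905673; p = √p² = 2.811703; φ = atan2(cos α + cos β, d − sin α − sin β) − atan2(2, p) = -0.159904 rad; t = (α − φ) mod 2π = 0.414818 rad, q = (β − φ) mod 2π = 1.137385 rad → L = 5.54·(0.414818 + 2.811703 + 1.137385) = 5.54·4.363906 = 24.176038 m
RLR: c = (6 − d² + 2cos(α−β) + 2d(sin α − sin β))/8 = -1.844104, |c| > 1 → infeasible
LRL: c = (6 − d² + 2cos(α−β) − 2d(sin α − sin β))/8 = -0.639611; p = 2π − arccos c = 4.018397 rad; φ = atan2(cos β − cos α, d + sin α − sin β) = -0.113052 rad; t = (φ − α + p/2) mod 2π = 1.641232 rad, q = (β − α − t + p) mod 2π = 3.099732 rad → L = 5.54·(1.641232 + 4.018397 + 3.099732) = 5.54·8.759360 = 48.526856 m
Shortest: RSL with L = 24.176038 m ≈ 24.1760 m
Convert RSL to answer units (arcs ×180/π): t = 0.414818·180/π = 23.7673°, p = ρ·p = 5.54·2.811703 = 15.5768 m, q = 1.137385·180/π = 65.1673°, L = 24.1760 m.

RSL: t = 23.7673°, p = 15.5768 m, q = 65.1673°, L = 24.1760 m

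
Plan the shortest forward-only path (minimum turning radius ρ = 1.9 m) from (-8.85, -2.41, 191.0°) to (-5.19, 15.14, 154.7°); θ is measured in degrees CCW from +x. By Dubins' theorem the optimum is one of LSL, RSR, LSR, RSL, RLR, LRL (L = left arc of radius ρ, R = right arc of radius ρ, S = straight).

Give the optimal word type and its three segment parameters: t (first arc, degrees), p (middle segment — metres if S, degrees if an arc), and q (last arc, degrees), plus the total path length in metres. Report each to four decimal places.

RSL: t = 129.3214°, p = 13.8184 m, q = 93.0214°, L = 21.1916 m

Let ψ = atan2(Δy, Δx) = atan2(17.55, 3.66) = 78.2200° be the start→goal bearing.
Normalize: d = |goal − start| / ρ = 17.927579/1.9 = 9.435568, α = (θ_start − ψ) mod 360° = 112.7800° = 1.968383 rad, β = (θ_goal − ψ) mod 360° = 76.4800° = 1.334828 rad.
Common terms: sin α = 0.921998, cos α = -0.387194, sin β = 0.972288, cos β = 0.233784, cos(α−β) = 0.805928, d² = 89.029945. Work in radians in the unit-radius frame; every candidate has L = ρ·(t + p + q).
LSL: p² = 2 + d² − 2cos(α−β) + 2d(sin α − sin β) = 88.469054; p = √p² = 9.405799; φ = atan2(cos β − cos α, d + sin α − sin β) = 0.066069 rad; t = (φ − α) mod 2π = 4.380871 rad, q = (β − φ) mod 2π = 1.268759 rad → L = 1.9·(4.380871 + 9.405799 + 1.268759) = 1.9·15.055430 = 28.605317 m
RSR: p² = 2 + d² − 2cos(α−β) + 2d(sin β − sin α) = 90.367122; p = √p² = 9.506162; φ = atan2(cos α − cos β, d − sin α + sin β) = -0.065370 rad; t = (α − φ) mod 2π = 2.033753 rad, q = (φ − β) mod 2π = 4.882987 rad → L = 1.9·(2.033753 + 9.506162 + 4.882987) = 1.9·16.422902 = 31.203514 m
LSR: p² = d² − 2 + 2cos(α−β) + 2d(sin α + sin β) = 124.389143; p = √p² = 11.152988; φ = atan2(−cos α − cos β, d + sin α + sin β) − atan2(−2, p) = 0.190978 rad; t = (φ − α) mod 2π = 4.505780 rad, q = (φ − β) mod 2π = 5.139335 rad → L = 1.9·(4.505780 + 11.152988 + 5.139335) = 1.9·20.798103 = 39.516396 m
RSL: p² = d² − 2 + 2cos(α−β) − 2d(sin α + sin β) = 52.894459; p = √p² = 7.272858; φ = atan2(cos α + cos β, d − sin α − sin β) − atan2(2, p) = -0.288701 rad; t = (α − φ) mod 2π = 2.257084 rad, q = (β − φ) mod 2π = 1.623530 rad → L = 1.9·(2.257084 + 7.272858 + 1.623530) = 1.9·11.153472 = 21.191596 m
RLR: c = (6 − d² + 2cos(α−β) + 2d(sin α − sin β))/8 = -10.295890, |c| > 1 → infeasible
LRL: c = (6 − d² + 2cos(α−β) − 2d(sin α − sin β))/8 = -10.058632, |c| > 1 → infeasible
Shortest: RSL with L = 21.191596 m ≈ 21.1916 m
Convert RSL to answer units (arcs ×180/π): t = 2.257084·180/π = 129.3214°, p = ρ·p = 1.9·7.272858 = 13.8184 m, q = 1.623530·180/π = 93.0214°, L = 21.1916 m.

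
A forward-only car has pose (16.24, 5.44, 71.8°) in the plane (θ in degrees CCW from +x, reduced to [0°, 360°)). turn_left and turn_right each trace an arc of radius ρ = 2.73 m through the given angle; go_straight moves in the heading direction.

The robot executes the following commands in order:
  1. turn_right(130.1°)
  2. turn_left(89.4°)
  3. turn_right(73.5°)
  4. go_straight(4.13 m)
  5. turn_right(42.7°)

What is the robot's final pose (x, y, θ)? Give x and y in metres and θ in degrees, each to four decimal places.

set_pose: (x, y, θ) = (16.2400, 5.4400, 71.8000°), ρ = 2.73
turn_right(130.1°): centre at ρ to the right, rotate −130.1° → (21.1561, 6.0219, -58.3000° ≡ 301.7000°)
turn_left(89.4°): centre at ρ to the left, rotate +89.4° → (24.8890, 5.1188, 391.1000° ≡ 31.1000°)
turn_right(73.5°): centre at ρ to the right, rotate −73.5° → (28.1400, 4.7972, -42.4000° ≡ 317.6000°)
go_straight(4.13): x += 4.13·cos θ, y += 4.13·sin θ → (31.1898, 2.0123, 317.6000°)
turn_right(42.7°): centre at ρ to the right, rotate −42.7° → (32.0690, 0.2295, 274.9000°)

(32.0690, 0.2295, 274.9000°)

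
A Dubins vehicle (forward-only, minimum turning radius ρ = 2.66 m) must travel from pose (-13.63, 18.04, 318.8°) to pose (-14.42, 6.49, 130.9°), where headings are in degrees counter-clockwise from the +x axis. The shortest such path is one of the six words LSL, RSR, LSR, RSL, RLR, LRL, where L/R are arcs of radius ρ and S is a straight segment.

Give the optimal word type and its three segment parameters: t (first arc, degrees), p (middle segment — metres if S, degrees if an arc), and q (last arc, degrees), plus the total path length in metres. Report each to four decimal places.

Let ψ = atan2(Δy, Δx) = atan2(-11.55, -0.79) = -93.9128° be the start→goal bearing.
Normalize: d = |goal − start| / ρ = 11.576986/2.66 = 4.352250, α = (θ_start − ψ) mod 360° = 52.7128° = 0.920013 rad, β = (θ_goal − ψ) mod 360° = 224.8128° = 3.923724 rad.
Common terms: sin α = 0.795609, cos α = 0.605810, sin β = -0.704793, cos β = -0.709413, cos(α−β) = -0.990509, d² = 18.942083. Work in radians in the unit-radius frame; every candidate has L = ρ·(t + p + q).
LSL: p² = 2 + d² − 2cos(α−β) + 2d(sin α − sin β) = 35.983355; p = √p² = 5.998613; φ = atan2(cos β − cos α, d + sin α − sin β) = -0.221050 rad; t = (φ − α) mod 2π = 5.142122 rad, q = (β − φ) mod 2π = 4.144775 rad → L = 2.66·(5.142122 + 5.998613 + 4.144775) = 2.66·15.285510 = 40.659456 m
RSR: p² = 2 + d² − 2cos(α−β) + 2d(sin β − sin α) = 9.862848; p = √p² = 3.140517; φ = atan2(cos α − cos β, d − sin α + sin β) = 0.432114 rad; t = (α − φ) mod 2π = 0.487898 rad, q = (φ − β) mod 2π = 2.791576 rad → L = 2.66·(0.487898 + 3.140517 + 2.791576) = 2.66·6.419991 = 17.077175 m
LSR: p² = d² − 2 + 2cos(α−β) + 2d(sin α + sin β) = 15.751572; p = √p² = 3.968825; φ = atan2(−cos α − cos β, d + sin α + sin β) − atan2(−2, p) = 0.490098 rad; t = (φ − α) mod 2π = 5.853271 rad, q = (φ − β) mod 2π = 2.849559 rad → L = 2.66·(5.853271 + 3.968825 + 2.849559) = 2.66·12.671655 = 33.706603 m
RSL: p² = d² − 2 + 2cos(α−β) − 2d(sin α + sin β) = 14.170555; p = √p² = 3.764380; φ = atan2(cos α + cos β, d − sin α − sin β) − atan2(2, p) = -0.512677 rad; t = (α − φ) mod 2π = 1.432689 rad, q = (β − φ) mod 2π = 4.436401 rad → L = 2.66·(1.432689 + 3.764380 + 4.436401) = 2.66·9.633470 = 25.625030 m
RLR: c = (6 − d² + 2cos(α−β) + 2d(sin α − sin β))/8 = -0.232856; p = 2π − arccos c = 4.477376 rad; φ = atan2(cos α − cos β, d − sin α + sin β) = 0.432114 rad; t = (α − φ + p/2) mod 2π = 2.726586 rad, q = (α − β − t + p) mod 2π = 5.030263 rad → L = 2.66·(2.726586 + 4.477376 + 5.030263) = 2.66·12.234225 = 32.543038 m
LRL: c = (6 − d² + 2cos(α−β) − 2d(sin α − sin β))/8 = -3.497919, |c| > 1 → infeasible
Shortest: RSR with L = 17.077175 m ≈ 17.0772 m
Convert RSR to answer units (arcs ×180/π): t = 0.487898·180/π = 27.9545°, p = ρ·p = 2.66·3.140517 = 8.3538 m, q = 2.791576·180/π = 159.9455°, L = 17.0772 m.

RSR: t = 27.9545°, p = 8.3538 m, q = 159.9455°, L = 17.0772 m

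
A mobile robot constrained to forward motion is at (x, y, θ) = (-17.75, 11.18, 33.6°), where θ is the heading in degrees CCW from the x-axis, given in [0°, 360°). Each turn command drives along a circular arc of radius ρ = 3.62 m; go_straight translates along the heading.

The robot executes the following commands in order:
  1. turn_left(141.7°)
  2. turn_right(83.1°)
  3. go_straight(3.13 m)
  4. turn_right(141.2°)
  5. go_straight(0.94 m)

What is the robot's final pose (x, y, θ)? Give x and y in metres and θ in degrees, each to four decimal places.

set_pose: (x, y, θ) = (-17.7500, 11.1800, 33.6000°), ρ = 3.62
turn_left(141.7°): centre at ρ to the left, rotate +141.7° → (-19.4567, 17.8030, 175.3000°)
turn_right(83.1°): centre at ρ to the right, rotate −83.1° → (-22.7774, 21.2719, 92.2000°)
go_straight(3.13): x += 3.13·cos θ, y += 3.13·sin θ → (-22.8975, 24.3996, 92.2000°)
turn_right(141.2°): centre at ρ to the right, rotate −141.2° → (-16.5481, 26.9135, -49.0000° ≡ 311.0000°)
go_straight(0.94): x += 0.94·cos θ, y += 0.94·sin θ → (-15.9315, 26.2040, 311.0000°)

(-15.9315, 26.2040, 311.0000°)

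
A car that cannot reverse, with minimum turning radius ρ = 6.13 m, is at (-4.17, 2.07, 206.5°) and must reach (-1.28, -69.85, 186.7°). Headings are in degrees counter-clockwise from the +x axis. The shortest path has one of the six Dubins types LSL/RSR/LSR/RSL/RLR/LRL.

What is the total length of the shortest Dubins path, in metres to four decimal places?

77.1903 m

Let ψ = atan2(Δy, Δx) = atan2(-71.92, 2.89) = -87.6989° be the start→goal bearing.
Normalize: d = |goal − start| / ρ = 71.978042/6.13 = 11.741932, α = (θ_start − ψ) mod 360° = 294.1989° = 5.134739 rad, β = (θ_goal − ψ) mod 360° = 274.3989° = 4.789164 rad.
Common terms: sin α = -0.912128, cos α = 0.409905, sin β = -0.997054, cos β = 0.076700, cos(α−β) = 0.940881, d² = 137.872962. Work in radians in the unit-radius frame; every candidate has L = ρ·(t + p + q).
LSL: p² = 2 + d² − 2cos(α−β) + 2d(sin α − sin β) = 139.985595; p = √p² = 11.831551; φ = atan2(cos β − cos α, d + sin α − sin β) = -0.028166 rad; t = (φ − α) mod 2π = 1.120280 rad, q = (β − φ) mod 2π = 4.817330 rad → L = 6.13·(1.120280 + 11.831551 + 4.817330) = 6.13·17.769161 = 108.924957 m
RSR: p² = 2 + d² − 2cos(α−β) + 2d(sin β − sin α) = 135.996805; p = √p² = 11.661767; φ = atan2(cos α − cos β, d − sin α + sin β) = 0.028576 rad; t = (α − φ) mod 2π = 5.106163 rad, q = (φ − β) mod 2π = 1.522598 rad → L = 6.13·(5.106163 + 11.661767 + 1.522598) = 6.13·18.290527 = 112.120932 m
LSR: p² = d² − 2 + 2cos(α−β) + 2d(sin α + sin β) = 92.919747; p = √p² = 9.639489; φ = atan2(−cos α − cos β, d + sin α + sin β) − atan2(−2, p) = 0.155129 rad; t = (φ − α) mod 2π = 1.303575 rad, q = (φ − β) mod 2π = 1.649151 rad → L = 6.13·(1.303575 + 9.639489 + 1.649151) = 6.13·12.592215 = 77.190278 m
RSL: p² = d² − 2 + 2cos(α−β) − 2d(sin α + sin β) = 182.589700; p = √p² = 13.512576; φ = atan2(cos α + cos β, d − sin α − sin β) − atan2(2, p) = -0.111313 rad; t = (α − φ) mod 2π = 5.246052 rad, q = (β − φ) mod 2π = 4.900477 rad → L = 6.13·(5.246052 + 13.512576 + 4.900477) = 6.13·23.659104 = 145.030310 m
RLR: c = (6 − d² + 2cos(α−β) + 2d(sin α − sin β))/8 = -15.999601, |c| > 1 → infeasible
LRL: c = (6 − d² + 2cos(α−β) − 2d(sin α − sin β))/8 = -16.498199, |c| > 1 → infeasible
Shortest: LSR with L = 77.190278 m ≈ 77.1903 m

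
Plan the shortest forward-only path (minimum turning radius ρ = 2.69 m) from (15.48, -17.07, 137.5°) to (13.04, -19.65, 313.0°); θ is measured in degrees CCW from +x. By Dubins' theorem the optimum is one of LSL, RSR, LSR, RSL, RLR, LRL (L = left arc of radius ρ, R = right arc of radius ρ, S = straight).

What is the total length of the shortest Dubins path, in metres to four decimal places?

Let ψ = atan2(Δy, Δx) = atan2(-2.58, -2.44) = -133.4025° be the start→goal bearing.
Normalize: d = |goal − start| / ρ = 3.551056/2.69 = 1.320095, α = (θ_start − ψ) mod 360° = 270.9025° = 4.728141 rad, β = (θ_goal − ψ) mod 360° = 86.4025° = 1.508009 rad.
Common terms: sin α = -0.999876, cos α = 0.015751, sin β = 0.998029, cos β = 0.062747, cos(α−β) = -0.996917, d² = 1.742651. Work in radians in the unit-radius frame; every candidate has L = ρ·(t + p + q).
LSL: p² = 2 + d² − 2cos(α−β) + 2d(sin α − sin β) = 0.461635; p = √p² = 0.679437; φ = atan2(cos β − cos α, d + sin α − sin β) = 3.072370 rad; t = (φ − α) mod 2π = 4.627414 rad, q = (β − φ) mod 2π = 4.718824 rad → L = 2.69·(4.627414 + 0.679437 + 4.718824) = 2.69·10.025676 = 26.969067 m
RSR: p² = 2 + d² − 2cos(α−β) + 2d(sin β − sin α) = 11.011337; p = √p² = 3.318333; φ = atan2(cos α − cos β, d − sin α + sin β) = -0.014163 rad; t = (α − φ) mod 2π = 4.742304 rad, q = (φ − β) mod 2π = 4.761014 rad → L = 2.69·(4.742304 + 3.318333 + 4.761014) = 2.69·12.821651 = 34.490242 m
LSR: p² = d² − 2 + 2cos(α−β) + 2d(sin α + sin β) = -2.256058 < 0 → infeasible
RSL: p² = d² − 2 + 2cos(α−β) − 2d(sin α + sin β) = -2.246308 < 0 → infeasible
RLR: c = (6 − d² + 2cos(α−β) + 2d(sin α − sin β))/8 = -0.376417; p = 2π − arccos c = 4.326463 rad; φ = atan2(cos α − cos β, d − sin α + sin β) = -0.014163 rad; t = (α − φ + p/2) mod 2π = 0.622350 rad, q = (α − β − t + p) mod 2π = 0.641060 rad → L = 2.69·(0.622350 + 4.326463 + 0.641060) = 2.69·5.589873 = 15.036759 m
LRL: c = (6 − d² + 2cos(α−β) − 2d(sin α − sin β))/8 = 0.942296; p = 2π − arccos c = 5.941811 rad; φ = atan2(cos β − cos α, d + sin α − sin β) = 3.072370 rad; t = (φ − α + p/2) mod 2π = 1.315134 rad, q = (β − α − t + p) mod 2π = 1.406545 rad → L = 2.69·(1.315134 + 5.941811 + 1.406545) = 2.69·8.663490 = 23.304789 m
Shortest: RLR with L = 15.036759 m ≈ 15.0368 m

15.0368 m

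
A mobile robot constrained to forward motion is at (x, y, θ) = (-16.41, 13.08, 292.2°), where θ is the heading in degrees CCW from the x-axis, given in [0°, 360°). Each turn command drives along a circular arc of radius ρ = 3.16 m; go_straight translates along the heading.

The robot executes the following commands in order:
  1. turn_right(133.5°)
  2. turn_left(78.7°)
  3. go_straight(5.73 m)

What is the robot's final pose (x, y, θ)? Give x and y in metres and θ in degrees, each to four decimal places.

(-27.3808, 2.8730, 237.4000°)

set_pose: (x, y, θ) = (-16.4100, 13.0800, 292.2000°), ρ = 3.16
turn_right(133.5°): centre at ρ to the right, rotate −133.5° → (-20.4836, 8.9419, 158.7000°)
turn_left(78.7°): centre at ρ to the left, rotate +78.7° → (-24.2936, 7.7003, 237.4000°)
go_straight(5.73): x += 5.73·cos θ, y += 5.73·sin θ → (-27.3808, 2.8730, 237.4000°)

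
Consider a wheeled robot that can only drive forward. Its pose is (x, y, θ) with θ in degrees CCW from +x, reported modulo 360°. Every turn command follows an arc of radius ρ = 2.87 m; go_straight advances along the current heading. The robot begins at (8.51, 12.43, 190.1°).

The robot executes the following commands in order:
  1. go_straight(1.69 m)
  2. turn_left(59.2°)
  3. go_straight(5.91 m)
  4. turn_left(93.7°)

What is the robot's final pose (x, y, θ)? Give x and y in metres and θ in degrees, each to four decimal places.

(4.4213, 1.0350, 343.0000°)

set_pose: (x, y, θ) = (8.5100, 12.4300, 190.1000°), ρ = 2.87
go_straight(1.69): x += 1.69·cos θ, y += 1.69·sin θ → (6.8462, 12.1336, 190.1000°)
turn_left(59.2°): centre at ρ to the left, rotate +59.2° → (4.6648, 10.3226, 249.3000°)
go_straight(5.91): x += 5.91·cos θ, y += 5.91·sin θ → (2.5757, 4.7941, 249.3000°)
turn_left(93.7°): centre at ρ to the left, rotate +93.7° → (4.4213, 1.0350, 343.0000°)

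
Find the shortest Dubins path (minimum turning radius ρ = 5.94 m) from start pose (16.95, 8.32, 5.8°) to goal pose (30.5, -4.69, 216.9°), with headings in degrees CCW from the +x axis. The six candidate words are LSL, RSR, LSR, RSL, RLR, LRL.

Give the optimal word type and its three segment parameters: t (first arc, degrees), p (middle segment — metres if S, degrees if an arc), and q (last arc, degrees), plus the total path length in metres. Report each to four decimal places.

Let ψ = atan2(Δy, Δx) = atan2(-13.01, 13.55) = -43.8353° be the start→goal bearing.
Normalize: d = |goal − start| / ρ = 18.784637/5.94 = 3.162397, α = (θ_start − ψ) mod 360° = 49.6353° = 0.866299 rad, β = (θ_goal − ψ) mod 360° = 260.7353° = 4.550689 rad.
Common terms: sin α = 0.761937, cos α = 0.647651, sin β = -0.986955, cos β = -0.160996, cos(α−β) = -0.856267, d² = 10.000754. Work in radians in the unit-radius frame; every candidate has L = ρ·(t + p + q).
LSL: p² = 2 + d² − 2cos(α−β) + 2d(sin α − sin β) = 24.774669; p = √p² = 4.977416; φ = atan2(cos β − cos α, d + sin α − sin β) = -0.163187 rad; t = (φ − α) mod 2π = 5.253700 rad, q = (β − φ) mod 2π = 4.713875 rad → L = 5.94·(5.253700 + 4.977416 + 4.713875) = 5.94·14.944991 = 88.773248 m
RSR: p² = 2 + d² − 2cos(α−β) + 2d(sin β − sin α) = 2.651907; p = √p² = 1.628468; φ = atan2(cos α − cos β, d − sin α + sin β) = 0.519642 rad; t = (α − φ) mod 2π = 0.346657 rad, q = (φ − β) mod 2π = 2.252139 rad → L = 5.94·(0.346657 + 1.628468 + 2.252139) = 5.94·4.227263 = 25.109942 m
LSR: p² = d² − 2 + 2cos(α−β) + 2d(sin α + sin β) = 4.865028; p = √p² = 2.205681; φ = atan2(−cos α − cos β, d + sin α + sin β) − atan2(−2, p) = 0.572347 rad; t = (φ − α) mod 2π = 5.989233 rad, q = (φ − β) mod 2π = 2.304843 rad → L = 5.94·(5.989233 + 2.205681 + 2.304843) = 5.94·10.499757 = 62.368556 m
RSL: p² = d² − 2 + 2cos(α−β) − 2d(sin α + sin β) = 7.711412; p = √p² = 2.776943; φ = atan2(cos α + cos β, d − sin α − sin β) − atan2(2, p) = -0.481476 rad; t = (α − φ) mod 2π = 1.347775 rad, q = (β − φ) mod 2π = 5.032165 rad → L = 5.94·(1.347775 + 2.776943 + 5.032165) = 5.94·9.156883 = 54.391887 m
RLR: c = (6 − d² + 2cos(α−β) + 2d(sin α − sin β))/8 = 0.668512; p = 2π − arccos c = 5.444595 rad; φ = atan2(cos α − cos β, d − sin α + sin β) = 0.519642 rad; t = (α − φ + p/2) mod 2π = 3.068954 rad, q = (α − β − t + p) mod 2π = 4.974436 rad → L = 5.94·(3.068954 + 5.444595 + 4.974436) = 5.94·13.487985 = 80.118629 m
LRL: c = (6 − d² + 2cos(α−β) − 2d(sin α − sin β))/8 = -2.096834, |c| > 1 → infeasible
Shortest: RSR with L = 25.109942 m ≈ 25.1099 m
Convert RSR to answer units (arcs ×180/π): t = 0.346657·180/π = 19.8620°, p = ρ·p = 5.94·1.628468 = 9.6731 m, q = 2.252139·180/π = 129.0380°, L = 25.1099 m.

RSR: t = 19.8620°, p = 9.6731 m, q = 129.0380°, L = 25.1099 m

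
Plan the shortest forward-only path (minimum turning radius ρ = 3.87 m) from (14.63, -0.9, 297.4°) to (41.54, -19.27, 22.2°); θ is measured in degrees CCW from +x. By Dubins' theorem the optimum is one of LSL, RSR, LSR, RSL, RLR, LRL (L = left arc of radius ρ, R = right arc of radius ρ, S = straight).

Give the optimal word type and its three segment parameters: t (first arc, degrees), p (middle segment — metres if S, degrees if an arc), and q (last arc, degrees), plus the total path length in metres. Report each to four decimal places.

LSL: t = 25.6321°, p = 27.5503 m, q = 59.1679°, L = 33.2780 m

Let ψ = atan2(Δy, Δx) = atan2(-18.37, 26.91) = -34.3192° be the start→goal bearing.
Normalize: d = |goal − start| / ρ = 32.582280/3.87 = 8.419194, α = (θ_start − ψ) mod 360° = 331.7192° = 5.789593 rad, β = (θ_goal − ψ) mod 360° = 56.5192° = 0.986447 rad.
Common terms: sin α = -0.473793, cos α = 0.880636, sin β = 0.834071, cos β = 0.551657, cos(α−β) = 0.090633, d² = 70.882826. Work in radians in the unit-radius frame; every candidate has L = ρ·(t + p + q).
LSL: p² = 2 + d² − 2cos(α−β) + 2d(sin α − sin β) = 50.679246; p = √p² = 7.118936; φ = atan2(cos β − cos α, d + sin α − sin β) = -0.046228 rad; t = (φ − α) mod 2π = 0.447364 rad, q = (β − φ) mod 2π = 1.032675 rad → L = 3.87·(0.447364 + 7.118936 + 1.032675) = 3.87·8.598975 = 33.278033 m
RSR: p² = 2 + d² − 2cos(α−β) + 2d(sin β − sin α) = 94.723876; p = √p² = 9.732619; φ = atan2(cos α − cos β, d − sin α + sin β) = 0.033808 rad; t = (α − φ) mod 2π = 5.755785 rad, q = (φ − β) mod 2π = 5.330547 rad → L = 3.87·(5.755785 + 9.732619 + 5.330547) = 3.87·20.818951 = 80.569339 m
LSR: p² = d² − 2 + 2cos(α−β) + 2d(sin α + sin β) = 75.130601; p = √p² = 8.667791; φ = atan2(−cos α − cos β, d + sin α + sin β) − atan2(−2, p) = 0.065054 rad; t = (φ − α) mod 2π = 0.558646 rad, q = (φ − β) mod 2π = 5.361792 rad → L = 3.87·(0.558646 + 8.667791 + 5.361792) = 3.87·14.588230 = 56.456449 m
RSL: p² = d² − 2 + 2cos(α−β) − 2d(sin α + sin β) = 62.997582; p = √p² = 7.937102; φ = atan2(cos α + cos β, d − sin α − sin β) − atan2(2, p) = -0.070951 rad; t = (α − φ) mod 2π = 5.860544 rad, q = (β − φ) mod 2π = 1.057398 rad → L = 3.87·(5.860544 + 7.937102 + 1.057398) = 3.87·14.855044 = 57.489019 m
RLR: c = (6 − d² + 2cos(α−β) + 2d(sin α − sin β))/8 = -10.840485, |c| > 1 → infeasible
LRL: c = (6 − d² + 2cos(α−β) − 2d(sin α − sin β))/8 = -5.334906, |c| > 1 → infeasible
Shortest: LSL with L = 33.278033 m ≈ 33.2780 m
Convert LSL to answer units (arcs ×180/π): t = 0.447364·180/π = 25.6321°, p = ρ·p = 3.87·7.118936 = 27.5503 m, q = 1.032675·180/π = 59.1679°, L = 33.2780 m.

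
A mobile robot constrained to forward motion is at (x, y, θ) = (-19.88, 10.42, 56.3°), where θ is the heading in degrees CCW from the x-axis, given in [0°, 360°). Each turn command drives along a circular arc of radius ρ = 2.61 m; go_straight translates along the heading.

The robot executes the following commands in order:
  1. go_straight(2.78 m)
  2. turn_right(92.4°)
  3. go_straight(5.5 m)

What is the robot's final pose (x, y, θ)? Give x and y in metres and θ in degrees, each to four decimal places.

set_pose: (x, y, θ) = (-19.8800, 10.4200, 56.3000°), ρ = 2.61
go_straight(2.78): x += 2.78·cos θ, y += 2.78·sin θ → (-18.3375, 12.7328, 56.3000°)
turn_right(92.4°): centre at ρ to the right, rotate −92.4° → (-14.6283, 13.3935, -36.1000° ≡ 323.9000°)
go_straight(5.5): x += 5.5·cos θ, y += 5.5·sin θ → (-10.1844, 10.1530, 323.9000°)

(-10.1844, 10.1530, 323.9000°)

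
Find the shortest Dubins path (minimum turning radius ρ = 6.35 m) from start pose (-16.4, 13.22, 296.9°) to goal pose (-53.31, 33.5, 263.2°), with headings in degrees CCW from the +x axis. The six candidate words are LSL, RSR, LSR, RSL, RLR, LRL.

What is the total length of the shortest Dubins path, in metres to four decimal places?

Let ψ = atan2(Δy, Δx) = atan2(20.28, -36.91) = 151.2136° be the start→goal bearing.
Normalize: d = |goal − start| / ρ = 42.114445/6.35 = 6.632196, α = (θ_start − ψ) mod 360° = 145.6864° = 2.542707 rad, β = (θ_goal − ψ) mod 360° = 111.9864° = 1.954531 rad.
Common terms: sin α = 0.563723, cos α = -0.825964, sin β = 0.927273, cos β = -0.374386, cos(α−β) = 0.831954, d² = 43.986025. Work in radians in the unit-radius frame; every candidate has L = ρ·(t + p + q).
LSL: p² = 2 + d² − 2cos(α−β) + 2d(sin α − sin β) = 39.499843; p = √p² = 6.284890; φ = atan2(cos β − cos α, d + sin α − sin β) = 0.071913 rad; t = (φ − α) mod 2π = 3.812392 rad, q = (β − φ) mod 2π = 1.882617 rad → L = 6.35·(3.812392 + 6.284890 + 1.882617) = 6.35·11.979899 = 76.072361 m
RSR: p² = 2 + d² − 2cos(α−β) + 2d(sin β − sin α) = 49.144390; p = √p² = 7.010306; φ = atan2(cos α − cos β, d − sin α + sin β) = -0.064461 rad; t = (α − φ) mod 2π = 2.607168 rad, q = (φ − β) mod 2π = 4.264194 rad → L = 6.35·(2.607168 + 7.010306 + 4.264194) = 6.35·13.881667 = 88.148587 m
LSR: p² = d² − 2 + 2cos(α−β) + 2d(sin α + sin β) = 63.427086; p = √p² = 7.964112; φ = atan2(−cos α − cos β, d + sin α + sin β) − atan2(−2, p) = 0.392745 rad; t = (φ − α) mod 2π = 4.133224 rad, q = (φ − β) mod 2π = 4.721400 rad → L = 6.35·(4.133224 + 7.964112 + 4.721400) = 6.35·16.818736 = 106.798975 m
RSL: p² = d² − 2 + 2cos(α−β) − 2d(sin α + sin β) = 23.872781; p = √p² = 4.885978; φ = atan2(cos α + cos β, d − sin α − sin β) − atan2(2, p) = -0.617895 rad; t = (α − φ) mod 2π = 3.160602 rad, q = (β − φ) mod 2π = 2.572426 rad → L = 6.35·(3.160602 + 4.885978 + 2.572426) = 6.35·10.619006 = 67.430686 m
RLR: c = (6 − d² + 2cos(α−β) + 2d(sin α − sin β))/8 = -5.143049, |c| > 1 → infeasible
LRL: c = (6 − d² + 2cos(α−β) − 2d(sin α − sin β))/8 = -3.937480, |c| > 1 → infeasible
Shortest: RSL with L = 67.430686 m ≈ 67.4307 m

67.4307 m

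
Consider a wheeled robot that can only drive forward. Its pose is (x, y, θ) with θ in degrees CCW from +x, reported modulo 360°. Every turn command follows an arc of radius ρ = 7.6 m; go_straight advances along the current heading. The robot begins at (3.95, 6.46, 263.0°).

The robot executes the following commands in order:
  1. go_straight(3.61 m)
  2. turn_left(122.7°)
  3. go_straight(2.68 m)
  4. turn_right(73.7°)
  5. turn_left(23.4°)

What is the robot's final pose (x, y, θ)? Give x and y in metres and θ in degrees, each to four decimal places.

set_pose: (x, y, θ) = (3.9500, 6.4600, 263.0000°), ρ = 7.6
go_straight(3.61): x += 3.61·cos θ, y += 3.61·sin θ → (3.5101, 2.8769, 263.0000°)
turn_left(122.7°): centre at ρ to the left, rotate +122.7° → (14.3492, -4.8975, 385.7000° ≡ 25.7000°)
go_straight(2.68): x += 2.68·cos θ, y += 2.68·sin θ → (16.7641, -3.7353, 25.7000°)
turn_right(73.7°): centre at ρ to the right, rotate −73.7° → (25.7078, -5.4981, -48.0000° ≡ 312.0000°)
turn_left(23.4°): centre at ρ to the left, rotate +23.4° → (28.1920, -7.3229, 335.4000°)

(28.1920, -7.3229, 335.4000°)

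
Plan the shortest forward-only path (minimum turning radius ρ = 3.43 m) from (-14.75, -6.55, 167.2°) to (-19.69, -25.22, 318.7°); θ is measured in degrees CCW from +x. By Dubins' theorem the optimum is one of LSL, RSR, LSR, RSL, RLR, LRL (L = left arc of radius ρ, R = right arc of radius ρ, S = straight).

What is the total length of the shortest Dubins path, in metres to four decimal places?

Let ψ = atan2(Δy, Δx) = atan2(-18.67, -4.94) = -104.8206° be the start→goal bearing.
Normalize: d = |goal − start| / ρ = 19.312496/3.43 = 5.630465, α = (θ_start − ψ) mod 360° = 272.0206° = 4.747655 rad, β = (θ_goal − ψ) mod 360° = 63.5206° = 1.108643 rad.
Common terms: sin α = -0.999378, cos α = 0.035258, sin β = 0.895095, cos β = 0.445876, cos(α−β) = -0.878817, d² = 31.702139. Work in radians in the unit-radius frame; every candidate has L = ρ·(t + p + q).
LSL: p² = 2 + d² − 2cos(α−β) + 2d(sin α − sin β) = 14.126247; p = √p² = 3.758490; φ = atan2(cos β − cos α, d + sin α − sin β) = 0.109469 rad; t = (φ − α) mod 2π = 1.645000 rad, q = (β − φ) mod 2π = 0.999174 rad → L = 3.43·(1.645000 + 3.758490 + 0.999174) = 3.43·6.402664 = 21.961137 m
RSR: p² = 2 + d² − 2cos(α−β) + 2d(sin β − sin α) = 56.793300; p = √p² = 7.536133; φ = atan2(cos α − cos β, d − sin α + sin β) = -0.054514 rad; t = (α − φ) mod 2π = 4.802168 rad, q = (φ − β) mod 2π = 5.120029 rad → L = 3.43·(4.802168 + 7.536133 + 5.120029) = 3.43·17.458330 = 59.882071 m
LSR: p² = d² − 2 + 2cos(α−β) + 2d(sin α + sin β) = 26.770174; p = √p² = 5.173990; φ = atan2(−cos α − cos β, d + sin α + sin β) − atan2(−2, p) = 0.282011 rad; t = (φ − α) mod 2π = 1.817542 rad, q = (φ − β) mod 2π = 5.456554 rad → L = 3.43·(1.817542 + 5.173990 + 5.456554) = 3.43·12.448086 = 42.696934 m
RSL: p² = d² − 2 + 2cos(α−β) − 2d(sin α + sin β) = 29.118837; p = √p² = 5.396187; φ = atan2(cos α + cos β, d − sin α − sin β) − atan2(2, p) = -0.271234 rad; t = (α − φ) mod 2π = 5.018888 rad, q = (β − φ) mod 2π = 1.379877 rad → L = 3.43·(5.018888 + 5.396187 + 1.379877) = 3.43·11.794952 = 40.456687 m
RLR: c = (6 − d² + 2cos(α−β) + 2d(sin α − sin β))/8 = -6.099162, |c| > 1 → infeasible
LRL: c = (6 − d² + 2cos(α−β) − 2d(sin α − sin β))/8 = -0.765781; p = 2π − arccos c = 3.840134 rad; φ = atan2(cos β − cos α, d + sin α − sin β) = 0.109469 rad; t = (φ − α + p/2) mod 2π = 3.565067 rad, q = (β − α − t + p) mod 2π = 2.919241 rad → L = 3.43·(3.565067 + 3.840134 + 2.919241) = 3.43·10.324442 = 35.412837 m
Shortest: LSL with L = 21.961137 m ≈ 21.9611 m

21.9611 m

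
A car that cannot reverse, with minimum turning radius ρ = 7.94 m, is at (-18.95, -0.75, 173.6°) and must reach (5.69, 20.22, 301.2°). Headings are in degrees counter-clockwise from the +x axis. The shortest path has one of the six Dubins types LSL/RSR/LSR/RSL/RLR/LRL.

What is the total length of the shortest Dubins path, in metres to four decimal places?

Let ψ = atan2(Δy, Δx) = atan2(20.97, 24.64) = 40.3996° be the start→goal bearing.
Normalize: d = |goal − start| / ρ = 32.355378/7.94 = 4.074985, α = (θ_start − ψ) mod 360° = 133.2004° = 2.324785 rad, β = (θ_goal − ψ) mod 360° = 260.8004° = 4.551825 rad.
Common terms: sin α = 0.728964, cos α = -0.684552, sin β = -0.987137, cos β = -0.159875, cos(α−β) = -0.610145, d² = 16.605500. Work in radians in the unit-radius frame; every candidate has L = ρ·(t + p + q).
LSL: p² = 2 + d² − 2cos(α−β) + 2d(sin α − sin β) = 33.811964; p = √p² = 5.814806; φ = atan2(cos β − cos α, d + sin α − sin β) = 0.090354 rad; t = (φ − α) mod 2π = 4.048754 rad, q = (β − φ) mod 2π = 4.461471 rad → L = 7.94·(4.048754 + 5.814806 + 4.461471) = 7.94·14.325031 = 113.740746 m
RSR: p² = 2 + d² − 2cos(α−β) + 2d(sin β − sin α) = 5.839617; p = √p² = 2.416530; φ = atan2(cos α − cos β, d − sin α + sin β) = -0.218863 rad; t = (α − φ) mod 2π = 2.543649 rad, q = (φ − β) mod 2π = 1.512497 rad → L = 7.94·(2.543649 + 2.416530 + 1.512497) = 7.94·6.472675 = 51.393040 m
LSR: p² = d² − 2 + 2cos(α−β) + 2d(sin α + sin β) = 11.281105; p = √p² = 3.358736; φ = atan2(−cos α − cos β, d + sin α + sin β) − atan2(−2, p) = 0.754808 rad; t = (φ − α) mod 2π = 4.713208 rad, q = (φ − β) mod 2π = 2.486168 rad → L = 7.94·(4.713208 + 3.358736 + 2.486168) = 7.94·10.558111 = 83.831403 m
RSL: p² = d² − 2 + 2cos(α−β) − 2d(sin α + sin β) = 15.489314; p = √p² = 3.935647; φ = atan2(cos α + cos β, d − sin α − sin β) − atan2(2, p) = -0.662630 rad; t = (α − φ) mod 2π = 2.987415 rad, q = (β − φ) mod 2π = 5.214456 rad → L = 7.94·(2.987415 + 3.935647 + 5.214456) = 7.94·12.137517 = 96.371889 m
RLR: c = (6 − d² + 2cos(α−β) + 2d(sin α − sin β))/8 = 0.270048; p = 2π − arccos c = 4.985832 rad; φ = atan2(cos α − cos β, d − sin α + sin β) = -0.218863 rad; t = (α − φ + p/2) mod 2π = 5.036564 rad, q = (α − β − t + p) mod 2π = 4.005413 rad → L = 7.94·(5.036564 + 4.985832 + 4.005413) = 7.94·14.027809 = 111.380801 m
LRL: c = (6 − d² + 2cos(α−β) − 2d(sin α − sin β))/8 = -3.226496, |c| > 1 → infeasible
Shortest: RSR with L = 51.393040 m ≈ 51.3930 m

51.3930 m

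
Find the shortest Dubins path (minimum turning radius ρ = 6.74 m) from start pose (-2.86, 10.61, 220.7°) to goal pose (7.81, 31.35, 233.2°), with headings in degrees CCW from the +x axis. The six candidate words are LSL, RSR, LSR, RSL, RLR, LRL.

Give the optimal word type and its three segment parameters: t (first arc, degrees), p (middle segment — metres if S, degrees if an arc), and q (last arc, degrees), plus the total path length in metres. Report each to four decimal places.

Let ψ = atan2(Δy, Δx) = atan2(20.74, 10.67) = 62.7758° be the start→goal bearing.
Normalize: d = |goal − start| / ρ = 23.323733/6.74 = 3.460494, α = (θ_start − ψ) mod 360° = 157.9242° = 2.756298 rad, β = (θ_goal − ψ) mod 360° = 170.4242° = 2.974464 rad.
Common terms: sin α = 0.375832, cos α = -0.926688, sin β = 0.166352, cos β = -0.986066, cos(α−β) = 0.976296, d² = 11.975022. Work in radians in the unit-radius frame; every candidate has L = ρ·(t + p + q).
LSL: p² = 2 + d² − 2cos(α−β) + 2d(sin α − sin β) = 13.472243; p = √p² = 3.670455; φ = atan2(cos β − cos α, d + sin α − sin β) = -0.016178 rad; t = (φ − α) mod 2π = 3.510709 rad, q = (β − φ) mod 2π = 2.990642 rad → L = 6.74·(3.510709 + 3.670455 + 2.990642) = 6.74·10.171807 = 68.557978 m
RSR: p² = 2 + d² − 2cos(α−β) + 2d(sin β − sin α) = 10.572617; p = √p² = 3.251556; φ = atan2(cos α − cos β, d − sin α + sin β) = 0.018263 rad; t = (α − φ) mod 2π = 2.738035 rad, q = (φ − β) mod 2π = 3.326984 rad → L = 6.74·(2.738035 + 3.251556 + 3.326984) = 6.74·9.316575 = 62.793717 m
LSR: p² = d² − 2 + 2cos(α−β) + 2d(sin α + sin β) = 15.680065; p = √p² = 3.959806; φ = atan2(−cos α − cos β, d + sin α + sin β) − atan2(−2, p) = 0.913486 rad; t = (φ − α) mod 2π = 4.440373 rad, q = (φ − β) mod 2π = 4.222207 rad → L = 6.74·(4.440373 + 3.959806 + 4.222207) = 6.74·12.622387 = 85.074886 m
RSL: p² = d² − 2 + 2cos(α−β) − 2d(sin α + sin β) = 8.175162; p = √p² = 2.859224; φ = atan2(cos α + cos β, d − sin α − sin β) − atan2(2, p) = -1.190568 rad; t = (α − φ) mod 2π = 3.946866 rad, q = (β − φ) mod 2π = 4.165032 rad → L = 6.74·(3.946866 + 2.859224 + 4.165032) = 6.74·10.971122 = 73.945365 m
RLR: c = (6 − d² + 2cos(α−β) + 2d(sin α − sin β))/8 = -0.321577; p = 2π − arccos c = 4.384994 rad; φ = atan2(cos α − cos β, d − sin α + sin β) = 0.018263 rad; t = (α − φ + p/2) mod 2π = 4.930532 rad, q = (α − β − t + p) mod 2π = 5.519481 rad → L = 6.74·(4.930532 + 4.384994 + 5.519481) = 6.74·14.835008 = 99.987954 m
LRL: c = (6 − d² + 2cos(α−β) − 2d(sin α − sin β))/8 = -0.684030; p = 2π − arccos c = 3.959115 rad; φ = atan2(cos β − cos α, d + sin α − sin β) = -0.016178 rad; t = (φ − α + p/2) mod 2π = 5.490267 rad, q = (β − α − t + p) mod 2π = 4.970200 rad → L = 6.74·(5.490267 + 3.959115 + 4.970200) = 6.74·14.419582 = 97.187984 m
Shortest: RSR with L = 62.793717 m ≈ 62.7937 m
Convert RSR to answer units (arcs ×180/π): t = 2.738035·180/π = 156.8779°, p = ρ·p = 6.74·3.251556 = 21.9155 m, q = 3.326984·180/π = 190.6221°, L = 62.7937 m.

RSR: t = 156.8779°, p = 21.9155 m, q = 190.6221°, L = 62.7937 m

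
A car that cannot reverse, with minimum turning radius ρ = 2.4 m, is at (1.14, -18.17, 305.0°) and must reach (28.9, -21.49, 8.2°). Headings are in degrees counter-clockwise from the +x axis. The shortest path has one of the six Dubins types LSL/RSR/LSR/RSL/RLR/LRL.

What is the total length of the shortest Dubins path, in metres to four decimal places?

28.2047 m

Let ψ = atan2(Δy, Δx) = atan2(-3.32, 27.76) = -6.8200° be the start→goal bearing.
Normalize: d = |goal − start| / ρ = 27.957825/2.4 = 11.649094, α = (θ_start − ψ) mod 360° = 311.8200° = 5.442285 rad, β = (θ_goal − ψ) mod 360° = 15.0200° = 0.262148 rad.
Common terms: sin α = -0.745243, cos α = 0.666792, sin β = 0.259156, cos β = 0.965835, cos(α−β) = 0.450878, d² = 135.701389. Work in radians in the unit-radius frame; every candidate has L = ρ·(t + p + q).
LSL: p² = 2 + d² − 2cos(α−β) + 2d(sin α − sin β) = 113.398948; p = √p² = 10.648894; φ = atan2(cos β − cos α, d + sin α − sin β) = 0.028086 rad; t = (φ − α) mod 2π = 0.868986 rad, q = (β − φ) mod 2π = 0.234062 rad → L = 2.4·(0.868986 + 10.648894 + 0.234062) = 2.4·11.751942 = 28.204661 m
RSR: p² = 2 + d² − 2cos(α−β) + 2d(sin β − sin α) = 160.200320; p = √p² = 12.657027; φ = atan2(cos α − cos β, d − sin α + sin β) = -0.023629 rad; t = (α − φ) mod 2π = 5.465914 rad, q = (φ − β) mod 2π = 5.997408 rad → L = 2.4·(5.465914 + 12.657027 + 5.997408) = 2.4·24.120349 = 57.888838 m
LSR: p² = d² − 2 + 2cos(α−β) + 2d(sin α + sin β) = 123.278185; p = √p² = 11.103071; φ = atan2(−cos α − cos β, d + sin α + sin β) − atan2(−2, p) = 0.032995 rad; t = (φ − α) mod 2π = 0.873895 rad, q = (φ − β) mod 2π = 6.054033 rad → L = 2.4·(0.873895 + 11.103071 + 6.054033) = 2.4·18.030999 = 43.274397 m
RSL: p² = d² − 2 + 2cos(α−β) − 2d(sin α + sin β) = 145.928103; p = √p² = 12.080070; φ = atan2(cos α + cos β, d − sin α − sin β) − atan2(2, p) = -0.030340 rad; t = (α − φ) mod 2π = 5.472625 rad, q = (β − φ) mod 2π = 0.292488 rad → L = 2.4·(5.472625 + 12.080070 + 0.292488) = 2.4·17.845184 = 42.828441 m
RLR: c = (6 − d² + 2cos(α−β) + 2d(sin α − sin β))/8 = -19.025040, |c| > 1 → infeasible
LRL: c = (6 − d² + 2cos(α−β) − 2d(sin α − sin β))/8 = -13.174868, |c| > 1 → infeasible
Shortest: LSL with L = 28.204661 m ≈ 28.2047 m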